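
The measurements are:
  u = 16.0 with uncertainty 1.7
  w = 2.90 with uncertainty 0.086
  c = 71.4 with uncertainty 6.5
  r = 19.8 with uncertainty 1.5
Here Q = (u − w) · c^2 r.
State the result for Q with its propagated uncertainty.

Let h = u − w = 13.1. δh = √(δu² + δw²) = √(2.89 + 0.00740) = 1.70, so δh/h = 0.130.
Q is then a monomial in h, c, r:
δQ/Q = √((δh/h)² + (2·δc/c)² + (1·δr/r)²) = √(0.0169 + 0.0332 + 0.00574) = 0.236
Q = 1.32e+06, so δQ = 0.236 × 1.32e+06 = 3.12e+05.

(1.32 ± 0.312) × 10^6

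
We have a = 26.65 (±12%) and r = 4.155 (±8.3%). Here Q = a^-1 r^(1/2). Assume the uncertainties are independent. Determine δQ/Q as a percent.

Each factor contributes (exponent × relative error)² to (δQ/Q)²:
  (-1·δa/a)² = (-1×0.120)² = 0.0144;  (½·δr/r)² = (0.5×0.0830)² = 0.00172
δQ/Q = √(0.0161) = 0.127

12.7%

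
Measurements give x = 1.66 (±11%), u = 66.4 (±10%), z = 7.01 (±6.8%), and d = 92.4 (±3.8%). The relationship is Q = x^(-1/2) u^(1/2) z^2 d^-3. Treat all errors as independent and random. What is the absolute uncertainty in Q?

7.58e-05

Each factor contributes (exponent × relative error)² to (δQ/Q)²:
  (−½·δx/x)² = (-0.5×0.110)² = 0.00302;  (½·δu/u)² = (0.5×0.100)² = 0.00250;  (2·δz/z)² = (2×0.0680)² = 0.0185;  (-3·δd/d)² = (-3×0.0380)² = 0.0130
δQ/Q = √(0.0370) = 0.192
Q = 0.000394, so δQ = 0.192 × 0.000394 = 7.58e-05.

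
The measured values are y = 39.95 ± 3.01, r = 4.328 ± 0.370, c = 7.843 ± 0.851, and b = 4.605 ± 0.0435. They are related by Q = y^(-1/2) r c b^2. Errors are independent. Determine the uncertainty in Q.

16.4

Relative error in a monomial: (δQ/Q)² = Σ (nᵢ · δxᵢ/xᵢ)².
  (−½·δy/y)² = (-0.5×0.0753)² = 0.00142;  (1·δr/r)² = (1×0.0855)² = 0.00731;  (1·δc/c)² = (1×0.109)² = 0.0118;  (2·δb/b)² = (2×0.00945)² = 0.000357
δQ/Q = √(0.0209) = 0.144
Q = 113.9, so δQ = 0.144 × 113.9 = 16.4.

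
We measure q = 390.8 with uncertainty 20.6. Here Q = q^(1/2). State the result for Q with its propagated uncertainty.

19.77 ± 0.521

Q ∝ q^(1/2), so δQ/Q = |½| · δq/q = 0.5 × 0.0527 = 0.0264.
Q = 19.77, so δQ = 0.0264 × 19.77 = 0.521.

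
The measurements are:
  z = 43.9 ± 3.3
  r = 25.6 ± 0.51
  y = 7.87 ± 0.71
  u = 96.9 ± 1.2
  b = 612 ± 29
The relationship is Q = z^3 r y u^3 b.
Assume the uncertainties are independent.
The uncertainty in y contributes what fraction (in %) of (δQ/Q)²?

(δQ/Q)² = (3·δz/z)² + (1·δr/r)² + (1·δy/y)² + (3·δu/u)² + (1·δb/b)²
  z term: (3×0.0752)² = 0.0509
  r term: (1×0.0199)² = 0.000397
  y term: (1×0.0902)² = 0.00814
  u term: (3×0.0124)² = 0.00138
  b term: (1×0.0474)² = 0.00225
Total = 0.0630. Share from y = 0.00814/0.0630 = 0.129.

12.9%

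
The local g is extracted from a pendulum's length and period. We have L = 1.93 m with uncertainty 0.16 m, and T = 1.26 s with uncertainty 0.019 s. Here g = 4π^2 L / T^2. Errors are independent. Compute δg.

4.23 m/s^2

Since g is a product/quotient, work with relative uncertainties:
  (1·δL/L)² = (1×0.0829)² = 0.00687;  (-2·δT/T)² = (-2×0.0151)² = 0.000910
δg/g = √(0.00778) = 0.0882
g = 48.0 m/s^2, so δg = 0.0882 × 48.0 = 4.23 m/s^2.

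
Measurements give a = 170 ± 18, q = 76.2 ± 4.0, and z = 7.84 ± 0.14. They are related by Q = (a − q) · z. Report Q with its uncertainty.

Let u = a − q = 93.8. δu = √(δa² + δq²) = √(324 + 16.0) = 18.4, so δu/u = 0.197.
Q is then a monomial in u, z:
δQ/Q = √((δu/u)² + (1·δz/z)²) = √(0.0386 + 0.000319) = 0.197
Q = 735, so δQ = 0.197 × 735 = 145.

735 ± 145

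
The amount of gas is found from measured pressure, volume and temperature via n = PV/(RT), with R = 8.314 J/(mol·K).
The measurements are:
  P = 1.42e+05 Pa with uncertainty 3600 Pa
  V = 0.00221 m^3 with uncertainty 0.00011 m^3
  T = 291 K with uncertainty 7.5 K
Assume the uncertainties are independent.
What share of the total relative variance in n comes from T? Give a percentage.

17.6%

(δn/n)² = (1·δP/P)² + (1·δV/V)² + (-1·δT/T)²
  P term: (1×0.0254)² = 0.000643
  V term: (1×0.0498)² = 0.00248
  T term: (-1×0.0258)² = 0.000664
Total = 0.00378. Share from T = 0.000664/0.00378 = 0.176.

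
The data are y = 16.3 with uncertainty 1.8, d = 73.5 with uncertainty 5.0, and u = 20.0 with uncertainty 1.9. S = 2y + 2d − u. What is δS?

Each term contributes (cᵢ δxᵢ)² to (δS)²:
  (2·δy)² = 13.0;  (2·δd)² = 100;  (δu)² = 3.61
δS = √(117) = 10.8

10.8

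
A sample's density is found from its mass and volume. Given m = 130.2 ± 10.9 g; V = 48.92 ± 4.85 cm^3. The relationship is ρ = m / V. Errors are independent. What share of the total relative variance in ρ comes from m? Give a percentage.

(δρ/ρ)² = (1·δm/m)² + (-1·δV/V)²
  m term: (1×0.0837)² = 0.00701
  V term: (-1×0.0991)² = 0.00983
Total = 0.0168. Share from m = 0.00701/0.0168 = 0.416.

41.6%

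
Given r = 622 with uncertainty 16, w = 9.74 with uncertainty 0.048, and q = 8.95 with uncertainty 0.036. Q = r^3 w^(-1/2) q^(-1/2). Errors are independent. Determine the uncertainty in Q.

Each factor contributes (exponent × relative error)² to (δQ/Q)²:
  (3·δr/r)² = (3×0.0257)² = 0.00596;  (−½·δw/w)² = (-0.5×0.00493)² = 6.07e-06;  (−½·δq/q)² = (-0.5×0.00402)² = 4.04e-06
δQ/Q = √(0.00597) = 0.0772
Q = 2.58e+07, so δQ = 0.0772 × 2.58e+07 = 1.99e+06.

1.99e+06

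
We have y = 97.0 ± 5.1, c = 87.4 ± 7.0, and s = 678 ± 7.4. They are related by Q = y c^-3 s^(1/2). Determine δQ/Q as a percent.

Each factor contributes (exponent × relative error)² to (δQ/Q)²:
  (1·δy/y)² = (1×0.0526)² = 0.00276;  (-3·δc/c)² = (-3×0.0801)² = 0.0577;  (½·δs/s)² = (0.5×0.0109)² = 2.98e-05
δQ/Q = √(0.0605) = 0.246

24.6%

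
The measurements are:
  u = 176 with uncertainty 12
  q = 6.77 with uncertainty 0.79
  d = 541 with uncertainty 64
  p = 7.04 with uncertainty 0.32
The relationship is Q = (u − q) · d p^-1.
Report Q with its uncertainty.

13000 ± 1890

Let w = u − q = 169. δw = √(δu² + δq²) = √(144 + 0.624) = 12.0, so δw/w = 0.0711.
Q is then a monomial in w, d, p:
δQ/Q = √((δw/w)² + (1·δd/d)² + (-1·δp/p)²) = √(0.00505 + 0.0140 + 0.00207) = 0.145
Q = 13000, so δQ = 0.145 × 13000 = 1890.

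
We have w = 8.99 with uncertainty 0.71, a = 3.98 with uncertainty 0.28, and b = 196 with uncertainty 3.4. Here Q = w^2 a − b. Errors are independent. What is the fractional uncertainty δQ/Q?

Let p = w^2·a = 322. δp/p = √((2·δw/w)² + (1·δa/a)²) = √(0.0249 + 0.00495) = 0.173, so δp = 55.6.
Q = p − b: δQ = √(δp² + δb²) = √(3090 + 11.6) = 55.7
Q = 126, so δQ/Q = 55.7/126 = 0.443.

0.443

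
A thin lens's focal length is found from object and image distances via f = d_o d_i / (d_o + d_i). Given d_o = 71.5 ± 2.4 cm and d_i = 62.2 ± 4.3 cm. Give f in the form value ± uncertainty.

∂f/∂d_o = (d_i/(d_o+d_i))² = 0.216;  ∂f/∂d_i = (d_o/(d_o+d_i))² = 0.286
δf = √((∂f/∂d_o · δd_o)² + (∂f/∂d_i · δd_i)²) = √(0.270 + 1.51) = 1.33 cm
f = 33.3 cm.

33.3 ± 1.33 cm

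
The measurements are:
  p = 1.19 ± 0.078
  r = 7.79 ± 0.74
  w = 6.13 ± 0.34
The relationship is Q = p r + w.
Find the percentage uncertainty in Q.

Let h = p·r = 9.27. δh/h = √((1·δp/p)² + (1·δr/r)²) = √(0.00430 + 0.00902) = 0.115, so δh = 1.07.
Q = h + w: δQ = √(δh² + δw²) = √(1.14 + 0.116) = 1.12
Q = 15.4, so δQ/Q = 1.12/15.4 = 0.0729.

7.29%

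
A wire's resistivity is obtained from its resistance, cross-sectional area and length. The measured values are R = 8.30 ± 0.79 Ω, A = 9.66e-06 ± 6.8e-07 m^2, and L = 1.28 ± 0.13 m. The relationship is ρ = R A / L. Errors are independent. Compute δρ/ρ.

ρ is a product of powers, so relative uncertainties combine in quadrature:
  (1·δR/R)² = (1×0.0952)² = 0.00906;  (1·δA/A)² = (1×0.0704)² = 0.00496;  (-1·δL/L)² = (-1×0.102)² = 0.0103
δρ/ρ = √(0.0243) = 0.156

0.156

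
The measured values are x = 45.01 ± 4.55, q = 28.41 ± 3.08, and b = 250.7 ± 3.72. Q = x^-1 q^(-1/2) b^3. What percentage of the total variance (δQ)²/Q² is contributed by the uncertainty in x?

(δQ/Q)² = (-1·δx/x)² + (−½·δq/q)² + (3·δb/b)²
  x term: (-1×0.101)² = 0.0102
  q term: (-0.5×0.108)² = 0.00294
  b term: (3×0.0148)² = 0.00198
Total = 0.0151. Share from x = 0.0102/0.0151 = 0.675.

67.5%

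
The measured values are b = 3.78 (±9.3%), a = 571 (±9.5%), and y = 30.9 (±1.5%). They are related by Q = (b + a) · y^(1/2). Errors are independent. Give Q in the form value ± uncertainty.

Let u = b + a = 575. δu = √(δb² + δa²) = √(0.124 + 2940) = 54.2, so δu/u = 0.0944.
Q is then a monomial in u, y:
δQ/Q = √((δu/u)² + (½·δy/y)²) = √(0.00891 + 5.62e-05) = 0.0947
Q = 3200, so δQ = 0.0947 × 3200 = 302.

3200 ± 302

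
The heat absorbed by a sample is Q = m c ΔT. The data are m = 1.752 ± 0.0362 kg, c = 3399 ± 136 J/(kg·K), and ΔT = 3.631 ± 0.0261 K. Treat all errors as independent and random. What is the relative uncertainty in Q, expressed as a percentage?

Relative error in a monomial: (δQ/Q)² = Σ (nᵢ · δxᵢ/xᵢ)².
  (1·δm/m)² = (1×0.0207)² = 0.000427;  (1·δc/c)² = (1×0.0400)² = 0.00160;  (1·δΔT/ΔT)² = (1×0.00719)² = 5.17e-05
δQ/Q = √(0.00208) = 0.0456

4.56%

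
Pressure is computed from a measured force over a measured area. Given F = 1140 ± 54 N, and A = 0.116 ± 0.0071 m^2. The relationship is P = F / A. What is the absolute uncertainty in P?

761 Pa

Products/powers → add relative errors in quadrature, weighted by exponent:
  (1·δF/F)² = (1×0.0474)² = 0.00224;  (-1·δA/A)² = (-1×0.0612)² = 0.00375
δP/P = √(0.00599) = 0.0774
P = 9830 Pa, so δP = 0.0774 × 9830 = 761 Pa.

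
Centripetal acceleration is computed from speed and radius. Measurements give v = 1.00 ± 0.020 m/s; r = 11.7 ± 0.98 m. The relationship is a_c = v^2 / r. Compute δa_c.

0.00793 m/s^2

a_c is a product of powers, so relative uncertainties combine in quadrature:
  (2·δv/v)² = (2×0.0200)² = 0.00160;  (-1·δr/r)² = (-1×0.0838)² = 0.00702
δa_c/a_c = √(0.00862) = 0.0928
a_c = 0.0855 m/s^2, so δa_c = 0.0928 × 0.0855 = 0.00793 m/s^2.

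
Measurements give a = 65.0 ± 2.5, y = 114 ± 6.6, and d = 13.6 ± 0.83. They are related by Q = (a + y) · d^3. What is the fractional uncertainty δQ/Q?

0.187

Let u = a + y = 179. δu = √(δa² + δy²) = √(6.25 + 43.6) = 7.06, so δu/u = 0.0394.
Q is then a monomial in u, d:
δQ/Q = √((δu/u)² + (3·δd/d)²) = √(0.00155 + 0.0335) = 0.187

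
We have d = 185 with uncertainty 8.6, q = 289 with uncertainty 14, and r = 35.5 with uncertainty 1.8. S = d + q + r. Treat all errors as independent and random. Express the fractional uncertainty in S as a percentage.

Each term contributes (cᵢ δxᵢ)² to (δS)²:
  (δd)² = 74.0;  (δq)² = 196;  (δr)² = 3.24
δS = √(273) = 16.5
S = 510, so δS/S = 16.5/510 = 0.0324.

3.24%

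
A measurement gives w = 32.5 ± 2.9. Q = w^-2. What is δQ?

Q is a product of powers, so relative uncertainties combine in quadrature:
  (-2·δw/w)² = (-2×0.0892)² = 0.0318
δQ/Q = √(0.0318) = 0.178
Q = 0.000947, so δQ = 0.178 × 0.000947 = 0.000169.

0.000169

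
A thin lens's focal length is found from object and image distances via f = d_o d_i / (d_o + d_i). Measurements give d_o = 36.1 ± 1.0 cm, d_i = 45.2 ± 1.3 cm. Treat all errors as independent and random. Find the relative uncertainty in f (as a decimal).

0.0200

∂f/∂d_o = (d_i/(d_o+d_i))² = 0.309;  ∂f/∂d_i = (d_o/(d_o+d_i))² = 0.197
δf = √((∂f/∂d_o · δd_o)² + (∂f/∂d_i · δd_i)²) = √(0.0955 + 0.0657) = 0.402 cm
f = 20.1 cm, so δf/f = 0.402/20.1 = 0.0200.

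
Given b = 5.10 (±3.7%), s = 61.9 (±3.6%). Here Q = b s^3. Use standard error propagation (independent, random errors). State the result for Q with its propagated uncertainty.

For a monomial Q ∝ b, s^3, fractional errors add in quadrature:
  (1·δb/b)² = (1×0.0370)² = 0.00137;  (3·δs/s)² = (3×0.0360)² = 0.0117
δQ/Q = √(0.0130) = 0.114
Q = 1.21e+06, so δQ = 0.114 × 1.21e+06 = 1.38e+05.

(1.21 ± 0.138) × 10^6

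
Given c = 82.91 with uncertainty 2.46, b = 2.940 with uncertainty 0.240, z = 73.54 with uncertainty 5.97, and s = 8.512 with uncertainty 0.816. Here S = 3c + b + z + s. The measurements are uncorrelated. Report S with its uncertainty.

333.7 ± 9.53

Each term contributes (cᵢ δxᵢ)² to (δS)²:
  (3·δc)² = 54.5;  (δb)² = 0.0576;  (δz)² = 35.6;  (δs)² = 0.666
δS = √(90.8) = 9.53
S = 333.7.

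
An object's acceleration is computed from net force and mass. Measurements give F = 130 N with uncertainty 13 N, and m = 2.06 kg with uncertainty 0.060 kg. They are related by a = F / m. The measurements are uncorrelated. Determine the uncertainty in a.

6.57 m/s^2

Since a is a product/quotient, work with relative uncertainties:
  (1·δF/F)² = (1×0.100)² = 0.0100;  (-1·δm/m)² = (-1×0.0291)² = 0.000848
δa/a = √(0.0108) = 0.104
a = 63.1 m/s^2, so δa = 0.104 × 63.1 = 6.57 m/s^2.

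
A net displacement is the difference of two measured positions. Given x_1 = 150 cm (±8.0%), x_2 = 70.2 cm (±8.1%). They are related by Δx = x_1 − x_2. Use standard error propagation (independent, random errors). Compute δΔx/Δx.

Each term contributes (cᵢ δxᵢ)² to (δΔx)²:
  (δx_1)² = 144;  (δx_2)² = 32.3
δΔx = √(176) = 13.3 cm
Δx = 79.8 cm, so δΔx/Δx = 13.3/79.8 = 0.166.

0.166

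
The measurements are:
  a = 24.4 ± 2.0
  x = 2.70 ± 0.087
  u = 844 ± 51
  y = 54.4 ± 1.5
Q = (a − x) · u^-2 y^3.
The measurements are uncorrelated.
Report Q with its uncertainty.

4.90 ± 0.849

Let w = a − x = 21.7. δw = √(δa² + δx²) = √(4.00 + 0.00757) = 2.00, so δw/w = 0.0923.
Q is then a monomial in w, u, y:
δQ/Q = √((δw/w)² + (-2·δu/u)² + (3·δy/y)²) = √(0.00851 + 0.0146 + 0.00684) = 0.173
Q = 4.90, so δQ = 0.173 × 4.90 = 0.849.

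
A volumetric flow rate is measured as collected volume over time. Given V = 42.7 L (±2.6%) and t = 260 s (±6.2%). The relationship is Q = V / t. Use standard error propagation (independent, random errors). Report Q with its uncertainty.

For a monomial Q ∝ V, t^-1, fractional errors add in quadrature:
  (1·δV/V)² = (1×0.0260)² = 0.000676;  (-1·δt/t)² = (-1×0.0620)² = 0.00384
δQ/Q = √(0.00452) = 0.0672
Q = 0.164 L/s, so δQ = 0.0672 × 0.164 = 0.0110 L/s.

0.164 ± 0.0110 L/s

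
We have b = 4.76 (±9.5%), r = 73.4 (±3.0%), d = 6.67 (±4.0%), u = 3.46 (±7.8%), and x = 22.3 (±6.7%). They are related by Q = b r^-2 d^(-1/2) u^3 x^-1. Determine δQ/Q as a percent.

26.9%

Each factor contributes (exponent × relative error)² to (δQ/Q)²:
  (1·δb/b)² = (1×0.0950)² = 0.00903;  (-2·δr/r)² = (-2×0.0300)² = 0.00360;  (−½·δd/d)² = (-0.5×0.0400)² = 0.000400;  (3·δu/u)² = (3×0.0780)² = 0.0548;  (-1·δx/x)² = (-1×0.0670)² = 0.00449
δQ/Q = √(0.0723) = 0.269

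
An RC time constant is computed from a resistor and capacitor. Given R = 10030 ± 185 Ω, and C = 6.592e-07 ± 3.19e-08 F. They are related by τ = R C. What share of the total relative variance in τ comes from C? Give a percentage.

(δτ/τ)² = (1·δR/R)² + (1·δC/C)²
  R term: (1×0.0184)² = 0.000340
  C term: (1×0.0484)² = 0.00234
Total = 0.00268. Share from C = 0.00234/0.00268 = 0.873.

87.3%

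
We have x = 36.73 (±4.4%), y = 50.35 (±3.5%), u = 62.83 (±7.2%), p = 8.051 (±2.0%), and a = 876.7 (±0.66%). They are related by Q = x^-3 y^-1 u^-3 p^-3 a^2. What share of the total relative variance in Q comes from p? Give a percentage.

(δQ/Q)² = (-3·δx/x)² + (-1·δy/y)² + (-3·δu/u)² + (-3·δp/p)² + (2·δa/a)²
  x term: (-3×0.0440)² = 0.0174
  y term: (-1×0.0350)² = 0.00123
  u term: (-3×0.0720)² = 0.0467
  p term: (-3×0.0200)² = 0.00360
  a term: (2×0.00660)² = 0.000174
Total = 0.0691. Share from p = 0.00360/0.0691 = 0.0521.

5.21%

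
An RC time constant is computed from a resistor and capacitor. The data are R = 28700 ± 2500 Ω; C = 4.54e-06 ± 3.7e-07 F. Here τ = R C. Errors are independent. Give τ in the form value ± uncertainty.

Products/powers → add relative errors in quadrature, weighted by exponent:
  (1·δR/R)² = (1×0.0871)² = 0.00759;  (1·δC/C)² = (1×0.0815)² = 0.00664
δτ/τ = √(0.0142) = 0.119
τ = 0.130 s, so δτ = 0.119 × 0.130 = 0.0155 s.

0.130 ± 0.0155 s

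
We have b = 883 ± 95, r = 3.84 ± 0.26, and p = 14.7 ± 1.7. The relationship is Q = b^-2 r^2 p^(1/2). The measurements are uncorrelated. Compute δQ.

1.89e-05

Relative error in a monomial: (δQ/Q)² = Σ (nᵢ · δxᵢ/xᵢ)².
  (-2·δb/b)² = (-2×0.108)² = 0.0463;  (2·δr/r)² = (2×0.0677)² = 0.0183;  (½·δp/p)² = (0.5×0.116)² = 0.00334
δQ/Q = √(0.0680) = 0.261
Q = 7.25e-05, so δQ = 0.261 × 7.25e-05 = 1.89e-05.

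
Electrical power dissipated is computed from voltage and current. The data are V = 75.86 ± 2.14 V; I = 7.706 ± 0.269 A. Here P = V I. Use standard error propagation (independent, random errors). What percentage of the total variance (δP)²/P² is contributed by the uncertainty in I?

(δP/P)² = (1·δV/V)² + (1·δI/I)²
  V term: (1×0.0282)² = 0.000796
  I term: (1×0.0349)² = 0.00122
Total = 0.00201. Share from I = 0.00122/0.00201 = 0.605.

60.5%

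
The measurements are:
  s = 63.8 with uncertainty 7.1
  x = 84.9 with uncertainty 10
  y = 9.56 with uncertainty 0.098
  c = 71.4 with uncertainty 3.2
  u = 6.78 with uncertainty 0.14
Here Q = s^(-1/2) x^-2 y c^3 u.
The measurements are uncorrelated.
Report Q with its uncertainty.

410 ± 114

Each factor contributes (exponent × relative error)² to (δQ/Q)²:
  (−½·δs/s)² = (-0.5×0.111)² = 0.00310;  (-2·δx/x)² = (-2×0.118)² = 0.0555;  (1·δy/y)² = (1×0.0103)² = 0.000105;  (3·δc/c)² = (3×0.0448)² = 0.0181;  (1·δu/u)² = (1×0.0206)² = 0.000426
δQ/Q = √(0.0772) = 0.278
Q = 410, so δQ = 0.278 × 410 = 114.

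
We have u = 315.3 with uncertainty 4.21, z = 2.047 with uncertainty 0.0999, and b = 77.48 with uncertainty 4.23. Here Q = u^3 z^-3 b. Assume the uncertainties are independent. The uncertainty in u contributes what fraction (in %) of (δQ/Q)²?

6.17%

(δQ/Q)² = (3·δu/u)² + (-3·δz/z)² + (1·δb/b)²
  u term: (3×0.0134)² = 0.00160
  z term: (-3×0.0488)² = 0.0214
  b term: (1×0.0546)² = 0.00298
Total = 0.0260. Share from u = 0.00160/0.0260 = 0.0617.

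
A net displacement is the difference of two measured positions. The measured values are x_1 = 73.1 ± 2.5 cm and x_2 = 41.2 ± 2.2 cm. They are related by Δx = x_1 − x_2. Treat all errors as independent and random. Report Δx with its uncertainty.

31.9 ± 3.33 cm

Absolute uncertainties add in quadrature for a linear combination:
  (δx_1)² = 6.25;  (δx_2)² = 4.84
δΔx = √(11.1) = 3.33 cm
Δx = 31.9 cm.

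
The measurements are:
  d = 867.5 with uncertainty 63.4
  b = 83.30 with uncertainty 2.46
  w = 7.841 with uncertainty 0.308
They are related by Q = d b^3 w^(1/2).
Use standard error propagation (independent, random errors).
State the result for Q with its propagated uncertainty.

(1.404 ± 0.164) × 10^9

Since Q is a product/quotient, work with relative uncertainties:
  (1·δd/d)² = (1×0.0731)² = 0.00534;  (3·δb/b)² = (3×0.0295)² = 0.00785;  (½·δw/w)² = (0.5×0.0393)² = 0.000386
δQ/Q = √(0.0136) = 0.117
Q = 1.404e+09, so δQ = 0.117 × 1.404e+09 = 1.64e+08.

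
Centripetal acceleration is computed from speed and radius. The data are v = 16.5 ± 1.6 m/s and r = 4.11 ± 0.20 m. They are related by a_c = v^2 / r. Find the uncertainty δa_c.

a_c is a product of powers, so relative uncertainties combine in quadrature:
  (2·δv/v)² = (2×0.0970)² = 0.0376;  (-1·δr/r)² = (-1×0.0487)² = 0.00237
δa_c/a_c = √(0.0400) = 0.200
a_c = 66.2 m/s^2, so δa_c = 0.200 × 66.2 = 13.2 m/s^2.

13.2 m/s^2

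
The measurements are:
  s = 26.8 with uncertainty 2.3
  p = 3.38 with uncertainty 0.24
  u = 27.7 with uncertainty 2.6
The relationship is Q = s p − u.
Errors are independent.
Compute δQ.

10.4

Let w = s·p = 90.6. δw/w = √((1·δs/s)² + (1·δp/p)²) = √(0.00737 + 0.00504) = 0.111, so δw = 10.1.
Q = w − u: δQ = √(δw² + δu²) = √(102 + 6.76) = 10.4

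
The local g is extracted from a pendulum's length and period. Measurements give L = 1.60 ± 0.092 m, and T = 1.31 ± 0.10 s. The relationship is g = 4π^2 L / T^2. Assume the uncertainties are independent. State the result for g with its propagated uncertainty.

g is a product of powers, so relative uncertainties combine in quadrature:
  (1·δL/L)² = (1×0.0575)² = 0.00331;  (-2·δT/T)² = (-2×0.0763)² = 0.0233
δg/g = √(0.0266) = 0.163
g = 36.8 m/s^2, so δg = 0.163 × 36.8 = 6.00 m/s^2.

36.8 ± 6.00 m/s^2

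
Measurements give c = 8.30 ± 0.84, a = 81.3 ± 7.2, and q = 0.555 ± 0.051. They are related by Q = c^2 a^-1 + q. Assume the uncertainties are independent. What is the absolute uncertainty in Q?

Let p = c^2·a^-1 = 0.847. δp/p = √((2·δc/c)² + (-1·δa/a)²) = √(0.0410 + 0.00784) = 0.221, so δp = 0.187.
Q = p + q: δQ = √(δp² + δq²) = √(0.0350 + 0.00260) = 0.194

0.194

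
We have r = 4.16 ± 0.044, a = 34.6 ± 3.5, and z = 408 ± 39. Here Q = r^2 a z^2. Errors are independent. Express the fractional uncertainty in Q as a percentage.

Each factor contributes (exponent × relative error)² to (δQ/Q)²:
  (2·δr/r)² = (2×0.0106)² = 0.000447;  (1·δa/a)² = (1×0.101)² = 0.0102;  (2·δz/z)² = (2×0.0956)² = 0.0365
δQ/Q = √(0.0472) = 0.217

21.7%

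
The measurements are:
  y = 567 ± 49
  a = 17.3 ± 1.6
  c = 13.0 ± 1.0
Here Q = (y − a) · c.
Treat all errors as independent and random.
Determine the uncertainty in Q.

Let u = y − a = 550. δu = √(δy² + δa²) = √(2400 + 2.56) = 49.0, so δu/u = 0.0892.
Q is then a monomial in u, c:
δQ/Q = √((δu/u)² + (1·δc/c)²) = √(0.00795 + 0.00592) = 0.118
Q = 7150, so δQ = 0.118 × 7150 = 842.

842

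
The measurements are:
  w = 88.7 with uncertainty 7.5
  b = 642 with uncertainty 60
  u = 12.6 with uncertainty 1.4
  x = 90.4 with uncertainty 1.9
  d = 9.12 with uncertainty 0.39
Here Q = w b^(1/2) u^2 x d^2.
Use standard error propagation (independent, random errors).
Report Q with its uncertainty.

Since Q is a product/quotient, work with relative uncertainties:
  (1·δw/w)² = (1×0.0846)² = 0.00715;  (½·δb/b)² = (0.5×0.0935)² = 0.00218;  (2·δu/u)² = (2×0.111)² = 0.0494;  (1·δx/x)² = (1×0.0210)² = 0.000442;  (2·δd/d)² = (2×0.0428)² = 0.00731
δQ/Q = √(0.0665) = 0.258
Q = 2.68e+09, so δQ = 0.258 × 2.68e+09 = 6.92e+08.

(2.68 ± 0.692) × 10^9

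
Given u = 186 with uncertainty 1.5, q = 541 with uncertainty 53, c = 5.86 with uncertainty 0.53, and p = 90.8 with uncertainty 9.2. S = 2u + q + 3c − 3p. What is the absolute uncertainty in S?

Absolute uncertainties add in quadrature for a linear combination:
  (2·δu)² = 9.00;  (δq)² = 2810;  (3·δc)² = 2.53;  (3·δp)² = 762
δS = √(3580) = 59.9

59.9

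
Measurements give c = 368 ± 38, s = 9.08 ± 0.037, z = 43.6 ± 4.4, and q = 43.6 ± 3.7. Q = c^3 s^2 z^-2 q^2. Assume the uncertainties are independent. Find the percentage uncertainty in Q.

40.7%

For a monomial Q ∝ c^3, s^2, z^-2, q^2, fractional errors add in quadrature:
  (3·δc/c)² = (3×0.103)² = 0.0960;  (2·δs/s)² = (2×0.00407)² = 6.64e-05;  (-2·δz/z)² = (-2×0.101)² = 0.0407;  (2·δq/q)² = (2×0.0849)² = 0.0288
δQ/Q = √(0.166) = 0.407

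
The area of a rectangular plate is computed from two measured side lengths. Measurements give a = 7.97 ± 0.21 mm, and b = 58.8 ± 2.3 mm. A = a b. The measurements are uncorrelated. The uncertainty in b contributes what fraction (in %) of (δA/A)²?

68.8%

(δA/A)² = (1·δa/a)² + (1·δb/b)²
  a term: (1×0.0263)² = 0.000694
  b term: (1×0.0391)² = 0.00153
Total = 0.00222. Share from b = 0.00153/0.00222 = 0.688.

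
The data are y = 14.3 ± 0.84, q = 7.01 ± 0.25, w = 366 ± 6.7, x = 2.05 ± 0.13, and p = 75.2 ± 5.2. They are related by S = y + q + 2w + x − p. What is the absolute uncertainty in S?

14.4

Absolute uncertainties add in quadrature for a linear combination:
  (δy)² = 0.706;  (δq)² = 0.0625;  (2·δw)² = 180;  (δx)² = 0.0169;  (δp)² = 27.0
δS = √(207) = 14.4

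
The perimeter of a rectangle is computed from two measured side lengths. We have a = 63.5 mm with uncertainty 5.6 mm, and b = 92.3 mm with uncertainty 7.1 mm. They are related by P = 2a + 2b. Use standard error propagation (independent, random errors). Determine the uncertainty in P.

For a sum/difference, combine absolute errors in quadrature:
  (2·δa)² = 125;  (2·δb)² = 202
δP = √(327) = 18.1 mm

18.1 mm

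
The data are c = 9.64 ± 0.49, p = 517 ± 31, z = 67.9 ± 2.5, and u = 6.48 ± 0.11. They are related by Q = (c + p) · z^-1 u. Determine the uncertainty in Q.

3.59

Let w = c + p = 527. δw = √(δc² + δp²) = √(0.240 + 961) = 31.0, so δw/w = 0.0589.
Q is then a monomial in w, z, u:
δQ/Q = √((δw/w)² + (-1·δz/z)² + (1·δu/u)²) = √(0.00347 + 0.00136 + 0.000288) = 0.0715
Q = 50.3, so δQ = 0.0715 × 50.3 = 3.59.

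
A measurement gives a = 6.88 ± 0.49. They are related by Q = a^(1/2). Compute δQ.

Q ∝ a^(1/2), so δQ/Q = |½| · δa/a = 0.5 × 0.0712 = 0.0356.
Q = 2.62, so δQ = 0.0356 × 2.62 = 0.0934.

0.0934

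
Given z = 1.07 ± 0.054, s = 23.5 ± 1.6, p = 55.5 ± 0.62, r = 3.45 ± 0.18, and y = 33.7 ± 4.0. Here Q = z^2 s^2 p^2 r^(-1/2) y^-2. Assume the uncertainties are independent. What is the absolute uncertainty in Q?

Products/powers → add relative errors in quadrature, weighted by exponent:
  (2·δz/z)² = (2×0.0505)² = 0.0102;  (2·δs/s)² = (2×0.0681)² = 0.0185;  (2·δp/p)² = (2×0.0112)² = 0.000499;  (−½·δr/r)² = (-0.5×0.0522)² = 0.000681;  (-2·δy/y)² = (-2×0.119)² = 0.0564
δQ/Q = √(0.0863) = 0.294
Q = 923, so δQ = 0.294 × 923 = 271.

271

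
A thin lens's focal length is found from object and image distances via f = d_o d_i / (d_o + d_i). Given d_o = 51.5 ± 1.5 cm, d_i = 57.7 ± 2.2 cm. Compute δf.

0.644 cm

∂f/∂d_o = (d_i/(d_o+d_i))² = 0.279;  ∂f/∂d_i = (d_o/(d_o+d_i))² = 0.222
δf = √((∂f/∂d_o · δd_o)² + (∂f/∂d_i · δd_i)²) = √(0.175 + 0.239) = 0.644 cm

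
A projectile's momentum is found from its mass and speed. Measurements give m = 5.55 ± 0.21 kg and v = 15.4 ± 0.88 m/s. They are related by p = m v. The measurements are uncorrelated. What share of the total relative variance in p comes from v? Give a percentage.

69.5%

(δp/p)² = (1·δm/m)² + (1·δv/v)²
  m term: (1×0.0378)² = 0.00143
  v term: (1×0.0571)² = 0.00327
Total = 0.00470. Share from v = 0.00327/0.00470 = 0.695.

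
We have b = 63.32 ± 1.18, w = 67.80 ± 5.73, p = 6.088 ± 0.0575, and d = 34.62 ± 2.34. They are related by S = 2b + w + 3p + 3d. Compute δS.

9.37

Sums and differences: (δS)² = Σ (cᵢ δxᵢ)².
  (2·δb)² = 5.57;  (δw)² = 32.8;  (3·δp)² = 0.0298;  (3·δd)² = 49.3
δS = √(87.7) = 9.37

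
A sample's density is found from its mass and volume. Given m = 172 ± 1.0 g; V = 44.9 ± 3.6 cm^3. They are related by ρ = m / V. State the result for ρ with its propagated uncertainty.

For a monomial ρ ∝ m, V^-1, fractional errors add in quadrature:
  (1·δm/m)² = (1×0.00581)² = 3.38e-05;  (-1·δV/V)² = (-1×0.0802)² = 0.00643
δρ/ρ = √(0.00646) = 0.0804
ρ = 3.83 g/cm^3, so δρ = 0.0804 × 3.83 = 0.308 g/cm^3.

3.83 ± 0.308 g/cm^3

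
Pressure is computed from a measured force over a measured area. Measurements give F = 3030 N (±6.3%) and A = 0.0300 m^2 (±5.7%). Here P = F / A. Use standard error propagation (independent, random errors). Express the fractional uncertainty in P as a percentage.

8.50%

Relative error in a monomial: (δP/P)² = Σ (nᵢ · δxᵢ/xᵢ)².
  (1·δF/F)² = (1×0.0630)² = 0.00397;  (-1·δA/A)² = (-1×0.0570)² = 0.00325
δP/P = √(0.00722) = 0.0850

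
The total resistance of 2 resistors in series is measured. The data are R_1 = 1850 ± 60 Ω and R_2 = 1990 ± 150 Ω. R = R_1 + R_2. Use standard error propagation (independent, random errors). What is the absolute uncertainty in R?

162 Ω

R is a linear combination, so absolute uncertainties add in quadrature:
  (δR_1)² = 3600;  (δR_2)² = 22500
δR = √(26100) = 162 Ω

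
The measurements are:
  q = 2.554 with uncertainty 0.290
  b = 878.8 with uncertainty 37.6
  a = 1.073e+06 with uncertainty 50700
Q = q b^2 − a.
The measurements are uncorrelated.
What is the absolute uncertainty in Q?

Let p = q·b^2 = 1.972e+06. δp/p = √((1·δq/q)² + (2·δb/b)²) = √(0.0129 + 0.00732) = 0.142, so δp = 2.8e+05.
Q = p − a: δQ = √(δp² + δa²) = √(7.86e+10 + 2.57e+09) = 2.85e+05

2.85e+05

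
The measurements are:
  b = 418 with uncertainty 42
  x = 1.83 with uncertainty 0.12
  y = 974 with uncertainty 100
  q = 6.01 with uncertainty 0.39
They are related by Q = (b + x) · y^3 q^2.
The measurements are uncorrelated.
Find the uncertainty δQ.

Let u = b + x = 420. δu = √(δb² + δx²) = √(1760 + 0.0144) = 42.0, so δu/u = 0.100.
Q is then a monomial in u, y, q:
δQ/Q = √((δu/u)² + (3·δy/y)² + (2·δq/q)²) = √(0.0100 + 0.0949 + 0.0168) = 0.349
Q = 1.4e+13, so δQ = 0.349 × 1.4e+13 = 4.89e+12.

4.89e+12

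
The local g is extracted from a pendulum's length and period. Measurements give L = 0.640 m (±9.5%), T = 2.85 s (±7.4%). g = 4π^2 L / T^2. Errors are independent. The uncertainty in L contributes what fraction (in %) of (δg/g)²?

29.2%

(δg/g)² = (1·δL/L)² + (-2·δT/T)²
  L term: (1×0.0950)² = 0.00903
  T term: (-2×0.0740)² = 0.0219
Total = 0.0309. Share from L = 0.00903/0.0309 = 0.292.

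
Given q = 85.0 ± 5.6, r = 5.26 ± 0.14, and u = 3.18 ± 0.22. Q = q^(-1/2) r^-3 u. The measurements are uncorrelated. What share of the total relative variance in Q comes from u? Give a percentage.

(δQ/Q)² = (−½·δq/q)² + (-3·δr/r)² + (1·δu/u)²
  q term: (-0.5×0.0659)² = 0.00109
  r term: (-3×0.0266)² = 0.00638
  u term: (1×0.0692)² = 0.00479
Total = 0.0122. Share from u = 0.00479/0.0122 = 0.391.

39.1%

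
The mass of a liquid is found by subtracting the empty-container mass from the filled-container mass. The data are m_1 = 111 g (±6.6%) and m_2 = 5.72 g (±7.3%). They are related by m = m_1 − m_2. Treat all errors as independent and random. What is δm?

For a sum/difference, combine absolute errors in quadrature:
  (δm_1)² = 53.7;  (δm_2)² = 0.174
δm = √(53.8) = 7.34 g

7.34 g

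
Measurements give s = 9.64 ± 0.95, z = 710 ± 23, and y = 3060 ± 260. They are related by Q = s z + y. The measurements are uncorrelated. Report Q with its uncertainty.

9900 ± 756

Let p = s·z = 6840. δp/p = √((1·δs/s)² + (1·δz/z)²) = √(0.00971 + 0.00105) = 0.104, so δp = 710.
Q = p + y: δQ = √(δp² + δy²) = √(5.04e+05 + 67600) = 756
Q = 9900.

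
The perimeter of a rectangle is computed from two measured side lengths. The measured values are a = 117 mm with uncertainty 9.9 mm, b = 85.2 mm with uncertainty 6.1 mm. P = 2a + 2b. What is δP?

23.3 mm

For a sum/difference, combine absolute errors in quadrature:
  (2·δa)² = 392;  (2·δb)² = 149
δP = √(541) = 23.3 mm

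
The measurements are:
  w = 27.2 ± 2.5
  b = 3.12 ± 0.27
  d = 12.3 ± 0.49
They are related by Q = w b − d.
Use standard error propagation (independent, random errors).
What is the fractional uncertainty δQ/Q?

0.148

Let p = w·b = 84.9. δp/p = √((1·δw/w)² + (1·δb/b)²) = √(0.00845 + 0.00749) = 0.126, so δp = 10.7.
Q = p − d: δQ = √(δp² + δd²) = √(115 + 0.240) = 10.7
Q = 72.6, so δQ/Q = 10.7/72.6 = 0.148.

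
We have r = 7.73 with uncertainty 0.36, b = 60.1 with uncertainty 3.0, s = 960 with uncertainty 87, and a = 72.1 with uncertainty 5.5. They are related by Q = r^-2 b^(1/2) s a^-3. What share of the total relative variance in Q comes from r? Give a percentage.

(δQ/Q)² = (-2·δr/r)² + (½·δb/b)² + (1·δs/s)² + (-3·δa/a)²
  r term: (-2×0.0466)² = 0.00868
  b term: (0.5×0.0499)² = 0.000623
  s term: (1×0.0906)² = 0.00821
  a term: (-3×0.0763)² = 0.0524
Total = 0.0699. Share from r = 0.00868/0.0699 = 0.124.

12.4%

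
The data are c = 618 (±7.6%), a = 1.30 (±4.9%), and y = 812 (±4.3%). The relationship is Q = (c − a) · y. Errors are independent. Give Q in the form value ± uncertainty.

Let u = c − a = 617. δu = √(δc² + δa²) = √(2210 + 0.00406) = 47.0, so δu/u = 0.0762.
Q is then a monomial in u, y:
δQ/Q = √((δu/u)² + (1·δy/y)²) = √(0.00580 + 0.00185) = 0.0875
Q = 5.01e+05, so δQ = 0.0875 × 5.01e+05 = 43800.

(5.01 ± 0.438) × 10^5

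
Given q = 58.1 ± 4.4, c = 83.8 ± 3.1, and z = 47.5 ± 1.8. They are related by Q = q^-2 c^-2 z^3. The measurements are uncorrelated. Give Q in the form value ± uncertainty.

Each factor contributes (exponent × relative error)² to (δQ/Q)²:
  (-2·δq/q)² = (-2×0.0757)² = 0.0229;  (-2·δc/c)² = (-2×0.0370)² = 0.00547;  (3·δz/z)² = (3×0.0379)² = 0.0129
δQ/Q = √(0.0413) = 0.203
Q = 0.00452, so δQ = 0.203 × 0.00452 = 0.000919.

0.00452 ± 0.000919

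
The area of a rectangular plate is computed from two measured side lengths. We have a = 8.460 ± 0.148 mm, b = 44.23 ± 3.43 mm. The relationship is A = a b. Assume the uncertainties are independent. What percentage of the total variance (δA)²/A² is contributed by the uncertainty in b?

(δA/A)² = (1·δa/a)² + (1·δb/b)²
  a term: (1×0.0175)² = 0.000306
  b term: (1×0.0775)² = 0.00601
Total = 0.00632. Share from b = 0.00601/0.00632 = 0.952.

95.2%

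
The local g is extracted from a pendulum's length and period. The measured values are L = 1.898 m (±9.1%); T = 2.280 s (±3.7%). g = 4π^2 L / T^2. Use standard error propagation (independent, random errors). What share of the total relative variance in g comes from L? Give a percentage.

60.2%

(δg/g)² = (1·δL/L)² + (-2·δT/T)²
  L term: (1×0.0910)² = 0.00828
  T term: (-2×0.0370)² = 0.00548
Total = 0.0138. Share from L = 0.00828/0.0138 = 0.602.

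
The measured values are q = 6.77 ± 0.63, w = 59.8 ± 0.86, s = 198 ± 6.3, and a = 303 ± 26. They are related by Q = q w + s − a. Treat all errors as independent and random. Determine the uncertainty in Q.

46.6

Let p = q·w = 405. δp/p = √((1·δq/q)² + (1·δw/w)²) = √(0.00866 + 0.000207) = 0.0942, so δp = 38.1.
Q = p + s − a: δQ = √(δp² + δs² + δa²) = √(1450 + 39.7 + 676) = 46.6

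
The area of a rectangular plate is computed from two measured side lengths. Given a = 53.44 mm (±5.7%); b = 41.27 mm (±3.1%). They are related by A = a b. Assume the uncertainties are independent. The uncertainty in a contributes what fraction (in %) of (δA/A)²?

(δA/A)² = (1·δa/a)² + (1·δb/b)²
  a term: (1×0.0570)² = 0.00325
  b term: (1×0.0310)² = 0.000961
Total = 0.00421. Share from a = 0.00325/0.00421 = 0.772.

77.2%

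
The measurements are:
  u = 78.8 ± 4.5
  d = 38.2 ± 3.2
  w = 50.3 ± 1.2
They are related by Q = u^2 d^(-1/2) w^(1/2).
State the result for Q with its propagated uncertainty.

7130 ± 871

Each factor contributes (exponent × relative error)² to (δQ/Q)²:
  (2·δu/u)² = (2×0.0571)² = 0.0130;  (−½·δd/d)² = (-0.5×0.0838)² = 0.00175;  (½·δw/w)² = (0.5×0.0239)² = 0.000142
δQ/Q = √(0.0149) = 0.122
Q = 7130, so δQ = 0.122 × 7130 = 871.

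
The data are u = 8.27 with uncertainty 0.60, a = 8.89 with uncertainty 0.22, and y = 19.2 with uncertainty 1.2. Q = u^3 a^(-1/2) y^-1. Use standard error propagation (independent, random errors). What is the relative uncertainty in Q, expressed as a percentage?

For a monomial Q ∝ u^3, a^(-1/2), y^-1, fractional errors add in quadrature:
  (3·δu/u)² = (3×0.0726)² = 0.0474;  (−½·δa/a)² = (-0.5×0.0247)² = 0.000153;  (-1·δy/y)² = (-1×0.0625)² = 0.00391
δQ/Q = √(0.0514) = 0.227

22.7%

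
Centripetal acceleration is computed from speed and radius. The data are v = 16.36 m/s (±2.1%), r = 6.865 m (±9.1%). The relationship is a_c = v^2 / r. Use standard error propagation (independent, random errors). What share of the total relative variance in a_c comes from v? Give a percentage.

(δa_c/a_c)² = (2·δv/v)² + (-1·δr/r)²
  v term: (2×0.0210)² = 0.00176
  r term: (-1×0.0910)² = 0.00828
Total = 0.0100. Share from v = 0.00176/0.0100 = 0.176.

17.6%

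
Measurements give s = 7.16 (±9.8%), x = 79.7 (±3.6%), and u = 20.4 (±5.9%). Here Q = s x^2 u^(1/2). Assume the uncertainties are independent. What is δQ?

Each factor contributes (exponent × relative error)² to (δQ/Q)²:
  (1·δs/s)² = (1×0.0980)² = 0.00960;  (2·δx/x)² = (2×0.0360)² = 0.00518;  (½·δu/u)² = (0.5×0.0590)² = 0.000870
δQ/Q = √(0.0157) = 0.125
Q = 2.05e+05, so δQ = 0.125 × 2.05e+05 = 25700.

25700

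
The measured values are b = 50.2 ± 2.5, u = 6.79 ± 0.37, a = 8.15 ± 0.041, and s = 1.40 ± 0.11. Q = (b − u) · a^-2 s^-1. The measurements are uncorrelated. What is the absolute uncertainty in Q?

0.0459

Let w = b − u = 43.4. δw = √(δb² + δu²) = √(6.25 + 0.137) = 2.53, so δw/w = 0.0582.
Q is then a monomial in w, a, s:
δQ/Q = √((δw/w)² + (-2·δa/a)² + (-1·δs/s)²) = √(0.00339 + 0.000101 + 0.00617) = 0.0983
Q = 0.467, so δQ = 0.0983 × 0.467 = 0.0459.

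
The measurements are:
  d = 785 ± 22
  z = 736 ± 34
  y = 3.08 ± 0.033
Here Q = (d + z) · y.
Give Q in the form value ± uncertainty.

4680 ± 134

Let u = d + z = 1520. δu = √(δd² + δz²) = √(484 + 1160) = 40.5, so δu/u = 0.0266.
Q is then a monomial in u, y:
δQ/Q = √((δu/u)² + (1·δy/y)²) = √(0.000709 + 0.000115) = 0.0287
Q = 4680, so δQ = 0.0287 × 4680 = 134.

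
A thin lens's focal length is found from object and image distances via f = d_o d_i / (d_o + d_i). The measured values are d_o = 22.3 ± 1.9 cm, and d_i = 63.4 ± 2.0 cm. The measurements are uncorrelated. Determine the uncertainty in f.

1.05 cm

∂f/∂d_o = (d_i/(d_o+d_i))² = 0.547;  ∂f/∂d_i = (d_o/(d_o+d_i))² = 0.0677
δf = √((∂f/∂d_o · δd_o)² + (∂f/∂d_i · δd_i)²) = √(1.08 + 0.0183) = 1.05 cm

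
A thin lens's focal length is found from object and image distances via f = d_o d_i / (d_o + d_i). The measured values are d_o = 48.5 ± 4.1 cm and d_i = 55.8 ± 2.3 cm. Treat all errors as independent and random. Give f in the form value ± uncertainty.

25.9 ± 1.27 cm

∂f/∂d_o = (d_i/(d_o+d_i))² = 0.286;  ∂f/∂d_i = (d_o/(d_o+d_i))² = 0.216
δf = √((∂f/∂d_o · δd_o)² + (∂f/∂d_i · δd_i)²) = √(1.38 + 0.247) = 1.27 cm
f = 25.9 cm.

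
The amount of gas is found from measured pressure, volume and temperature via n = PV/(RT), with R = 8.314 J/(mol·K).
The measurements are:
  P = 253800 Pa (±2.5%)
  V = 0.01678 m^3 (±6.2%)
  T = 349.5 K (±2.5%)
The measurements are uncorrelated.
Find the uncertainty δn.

n is a product of powers, so relative uncertainties combine in quadrature:
  (1·δP/P)² = (1×0.0250)² = 0.000625;  (1·δV/V)² = (1×0.0620)² = 0.00384;  (-1·δT/T)² = (-1×0.0250)² = 0.000625
δn/n = √(0.00509) = 0.0714
n = 1.466 mol, so δn = 0.0714 × 1.466 = 0.105 mol.

0.105 mol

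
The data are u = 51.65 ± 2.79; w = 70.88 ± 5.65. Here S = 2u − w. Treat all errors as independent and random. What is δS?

Sums and differences: (δS)² = Σ (cᵢ δxᵢ)².
  (2·δu)² = 31.1;  (δw)² = 31.9
δS = √(63.1) = 7.94

7.94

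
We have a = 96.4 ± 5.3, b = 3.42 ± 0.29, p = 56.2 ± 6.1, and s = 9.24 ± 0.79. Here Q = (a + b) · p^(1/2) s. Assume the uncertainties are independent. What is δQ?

Let u = a + b = 99.8. δu = √(δa² + δb²) = √(28.1 + 0.0841) = 5.31, so δu/u = 0.0532.
Q is then a monomial in u, p, s:
δQ/Q = √((δu/u)² + (½·δp/p)² + (1·δs/s)²) = √(0.00283 + 0.00295 + 0.00731) = 0.114
Q = 6910, so δQ = 0.114 × 6910 = 791.

791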